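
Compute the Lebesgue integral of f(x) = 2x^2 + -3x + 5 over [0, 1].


The Lebesgue integral of a Riemann-integrable function agrees with the Riemann integral.
Antiderivative F(x) = (2/3)x^3 + (-3/2)x^2 + 5x
F(1) = (2/3)*1^3 + (-3/2)*1^2 + 5*1
     = (2/3)*1 + (-3/2)*1 + 5*1
     = 0.666667 + -1.5 + 5
     = 4.166667
F(0) = 0.0
Integral = F(1) - F(0) = 4.166667 - 0.0 = 4.166667


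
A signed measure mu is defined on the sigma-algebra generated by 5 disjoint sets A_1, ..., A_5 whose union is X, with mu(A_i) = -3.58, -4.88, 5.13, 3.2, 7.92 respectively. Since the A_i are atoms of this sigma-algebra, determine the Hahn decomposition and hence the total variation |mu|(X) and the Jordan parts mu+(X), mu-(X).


Step 1: Every measurable set is a union of atoms (the cells / points), so a Hahn decomposition is
  obtained by grouping atoms by sign: P = union of atoms with mu > 0, N = union of the remaining atoms.
  Atoms in P (indices): 3, 4, 5;  atoms in N (indices): 1, 2
  Positive values: 5.13, 3.2, 7.92
  Negative values: -3.58, -4.88
Step 2: mu+(X) = mu(P) = sum of positive atom values = 16.25
Step 3: mu-(X) = -mu(N) = sum of |negative atom values| = 8.46
Step 4: |mu|(X) = mu+(X) + mu-(X) = 16.25 + 8.46 = 24.71


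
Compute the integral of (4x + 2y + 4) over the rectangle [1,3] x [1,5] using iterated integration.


By Fubini, integrate in x first, then y.
Step 1: Fix y, integrate over x in [1,3]:
  integral(4x + 2y + 4, x=1..3)
  = 4*(3^2 - 1^2)/2 + (2y + 4)*(3 - 1)
  = 16 + (2y + 4)*2
  = 16 + 4y + 8
  = 24 + 4y
Step 2: Integrate over y in [1,5]:
  integral(24 + 4y, y=1..5)
  = 24*4 + 4*(5^2 - 1^2)/2
  = 96 + 48
  = 144


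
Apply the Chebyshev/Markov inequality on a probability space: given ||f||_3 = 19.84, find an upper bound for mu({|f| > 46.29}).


Chebyshev/Markov inequality: mu(|f| > eps) <= (||f||_p / eps)^p
Step 1: ||f||_3 / eps = 19.84 / 46.29 = 0.428602
Step 2: Raise to power p = 3:
  (0.428602)^3 = 0.078734
Step 3: Therefore mu(|f| > 46.29) <= 0.078734


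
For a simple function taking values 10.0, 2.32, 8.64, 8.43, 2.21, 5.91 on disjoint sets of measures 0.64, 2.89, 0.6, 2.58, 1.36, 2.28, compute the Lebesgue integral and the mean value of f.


Step 1: Integral = sum(value_i * measure_i)
= 10.0*0.64 + 2.32*2.89 + 8.64*0.6 + 8.43*2.58 + 2.21*1.36 + 5.91*2.28
= 6.4 + 6.7048 + 5.184 + 21.7494 + 3.0056 + 13.4748
= 56.5186
Step 2: Total measure of domain = 0.64 + 2.89 + 0.6 + 2.58 + 1.36 + 2.28 = 10.35
Step 3: Average value = 56.5186 / 10.35 = 5.460734


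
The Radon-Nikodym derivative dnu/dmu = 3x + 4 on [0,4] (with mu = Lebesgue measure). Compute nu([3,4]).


nu(A) = integral_A (dnu/dmu) dmu = integral_3^4 (3x + 4) dx
Step 1: Antiderivative F(x) = (3/2)x^2 + 4x
Step 2: F(4) = (3/2)*4^2 + 4*4 = 24 + 16 = 40
Step 3: F(3) = (3/2)*3^2 + 4*3 = 13.5 + 12 = 25.5
Step 4: nu([3,4]) = F(4) - F(3) = 40 - 25.5 = 14.5


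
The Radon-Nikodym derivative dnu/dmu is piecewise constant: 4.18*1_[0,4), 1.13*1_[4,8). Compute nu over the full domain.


Integrate each piece of the Radon-Nikodym derivative:
Step 1: integral_0^4 4.18 dx = 4.18*(4-0) = 4.18*4 = 16.72
Step 2: integral_4^8 1.13 dx = 1.13*(8-4) = 1.13*4 = 4.52
Total: 16.72 + 4.52 = 21.24


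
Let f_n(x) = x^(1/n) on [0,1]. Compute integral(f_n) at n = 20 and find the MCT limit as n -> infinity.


At n = 20: f_20(x) = x^(1/20).
Step 1: integral(x^(1/20), 0, 1) = [x^(1/20+1) / (1/20+1)] from 0 to 1
     = 1 / (1/20 + 1) = 1 / ((20+1)/20) = 20/(20+1)
     = 20/21 = 0.952381
Step 2: As n -> infinity, f_n(x) = x^(1/n) -> 1 for x in (0,1], and f_n is increasing in n.
By MCT, lim_n integral(f_n) = integral(lim_n f_n) = integral(1, 0, 1) = 1.
Step 3: Verify convergence: 20/21 = 0.952381 -> 1


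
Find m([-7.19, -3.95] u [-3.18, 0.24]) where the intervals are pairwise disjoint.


For pairwise disjoint intervals, m(union) = sum of lengths.
= (-3.95 - -7.19) + (0.24 - -3.18)
= 3.24 + 3.42
= 6.66


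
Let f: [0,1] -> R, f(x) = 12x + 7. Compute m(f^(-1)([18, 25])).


f^(-1)([18, 25]) = {x : 18 <= 12x + 7 <= 25}
Solving: (18 - 7)/12 <= x <= (25 - 7)/12
= [0.916667, 1.5]
Intersecting with [0,1]: [0.916667, 1]
Measure = 1 - 0.916667 = 0.083333


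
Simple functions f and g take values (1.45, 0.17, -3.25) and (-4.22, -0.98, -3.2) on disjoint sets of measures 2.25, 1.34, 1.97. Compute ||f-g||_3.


Step 1: Compute differences f_i - g_i:
  1.45 - -4.22 = 5.67
  0.17 - -0.98 = 1.15
  -3.25 - -3.2 = -0.05
Step 2: Compute |diff|^3 * measure for each set:
  |5.67|^3 * 2.25 = 182.284263 * 2.25 = 410.139592
  |1.15|^3 * 1.34 = 1.520875 * 1.34 = 2.037972
  |-0.05|^3 * 1.97 = 1.250000e-04 * 1.97 = 2.462500e-04
Step 3: Sum = 412.17781
Step 4: ||f-g||_3 = (412.17781)^(1/3) = 7.442089


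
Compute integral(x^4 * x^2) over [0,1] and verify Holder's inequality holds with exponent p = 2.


Step 1: Exact integral of f*g = integral(x^6, 0, 1) = 1/7
     = 0.142857
Step 2: Holder bound with p=2, q=2:
  ||f||_p = (integral x^8 dx)^(1/2) = (1/9)^(1/2) = 0.333333
  ||g||_q = (integral x^4 dx)^(1/2) = (1/5)^(1/2) = 0.447214
Step 3: Holder bound = ||f||_p * ||g||_q = 0.333333 * 0.447214 = 0.149071
Verification: 0.142857 <= 0.149071 (Holder holds)


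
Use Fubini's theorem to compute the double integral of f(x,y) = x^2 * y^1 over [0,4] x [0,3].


By Fubini's theorem, the double integral factors as a product of single integrals:
Step 1: integral_0^4 x^2 dx = [x^3/3] from 0 to 4
     = 4^3/3 = 21.333333
Step 2: integral_0^3 y^1 dy = [y^2/2] from 0 to 3
     = 3^2/2 = 4.5
Step 3: Double integral = 21.333333 * 4.5 = 96


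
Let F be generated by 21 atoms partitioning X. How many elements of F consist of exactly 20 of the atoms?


Each element of F is a union of some subset of the 21 atoms.
Elements that are unions of exactly 20 atoms correspond to 20-element subsets of the 21 atoms.
Count = C(21, 20) = 21! / (20! * 1!) = 21.


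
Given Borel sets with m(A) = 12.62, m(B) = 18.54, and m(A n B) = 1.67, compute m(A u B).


By inclusion-exclusion: m(A u B) = m(A) + m(B) - m(A n B)
= 12.62 + 18.54 - 1.67
= 29.49


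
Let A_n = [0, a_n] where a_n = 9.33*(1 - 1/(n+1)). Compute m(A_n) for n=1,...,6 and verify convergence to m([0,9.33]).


By continuity of measure from below: if A_n increases to A, then m(A_n) -> m(A).
Here A = [0, 9.33], so m(A) = 9.33
Step 1: a_1 = 9.33*(1 - 1/2) = 4.665, m(A_1) = 4.665
Step 2: a_2 = 9.33*(1 - 1/3) = 6.22, m(A_2) = 6.22
Step 3: a_3 = 9.33*(1 - 1/4) = 6.9975, m(A_3) = 6.9975
Step 4: a_4 = 9.33*(1 - 1/5) = 7.464, m(A_4) = 7.464
Step 5: a_5 = 9.33*(1 - 1/6) = 7.775, m(A_5) = 7.775
Step 6: a_6 = 9.33*(1 - 1/7) = 7.9971, m(A_6) = 7.9971
Limit: m(A_n) -> m([0,9.33]) = 9.33


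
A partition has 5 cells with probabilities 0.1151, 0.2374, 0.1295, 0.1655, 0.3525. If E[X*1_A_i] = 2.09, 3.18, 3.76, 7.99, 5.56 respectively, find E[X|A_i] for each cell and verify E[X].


For each cell A_i: E[X|A_i] = E[X*1_A_i] / P(A_i)
Step 1: E[X|A_1] = 2.09 / 0.1151 = 18.158123
Step 2: E[X|A_2] = 3.18 / 0.2374 = 13.395114
Step 3: E[X|A_3] = 3.76 / 0.1295 = 29.034749
Step 4: E[X|A_4] = 7.99 / 0.1655 = 48.277946
Step 5: E[X|A_5] = 5.56 / 0.3525 = 15.77305
Verification: E[X] = sum E[X*1_A_i] = 2.09 + 3.18 + 3.76 + 7.99 + 5.56 = 22.58


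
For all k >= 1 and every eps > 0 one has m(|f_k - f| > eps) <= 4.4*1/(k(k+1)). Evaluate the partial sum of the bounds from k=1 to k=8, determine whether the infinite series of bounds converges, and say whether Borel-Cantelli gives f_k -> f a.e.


Step 1: List the terms 4.4*1/(k(k+1)) for k = 1 to 8:
  k=1: 2.2
  k=2: 0.733333
  k=3: 0.366667
  k=4: 0.22
  k=5: 0.146667
  k=6: 0.104762
  k=7: 0.078571
  k=8: 0.061111
Step 2: Partial sum = 2.2 + 0.733333 + 0.366667 + 0.22 + 0.146667 + 0.104762 + 0.078571 + 0.061111
     = 3.911111
Step 3: The full series sum_(k>=1) 4.4*1/(k(k+1)) converges (telescoping series sum 1/(k(k+1)) = 1; a constant multiple of a convergent series converges).
Step 4: Fix eps > 0. Since sum_k m(|f_k - f| > eps) < infinity, the Borel-Cantelli lemma gives
        m(limsup_k {|f_k - f| > eps}) = 0, i.e. for a.e. x, |f_k(x) - f(x)| <= eps for all large k.
        Applying this with eps = 1/j for j = 1, 2, ... and intersecting the countably many full-measure sets,
        for a.e. x we get limsup_k |f_k(x) - f(x)| <= 1/j for every j, hence f_k -> f almost everywhere.
Conclusion: series converges; Borel-Cantelli yields f_k -> f a.e.


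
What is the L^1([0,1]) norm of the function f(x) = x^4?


Step 1: ||f||_1 = (integral_0^1 |x^4|^1 dx)^(1/1)
     = (integral_0^1 x^4 dx)^(1/1)
Step 2: integral_0^1 x^4 dx = [x^5/(5)] from 0 to 1 = 1^5/5
     = 1/5 = 0.2
Step 3: ||f||_1 = (0.2)^(1/1) = 0.2


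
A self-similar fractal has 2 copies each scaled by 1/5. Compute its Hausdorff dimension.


For a self-similar set with N copies scaled by 1/r:
dim_H = log(N)/log(r) = log(2)/log(5)
= 0.693147/1.609438
= 0.430677


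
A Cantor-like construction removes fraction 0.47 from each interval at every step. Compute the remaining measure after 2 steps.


Step 1: At each step, fraction remaining = 1 - 0.47 = 0.53
Step 2: After 2 steps, measure = (0.53)^2
Step 3: Computing the power step by step:
  After step 1: 0.53
  After step 2: 0.2809
Result = 0.2809


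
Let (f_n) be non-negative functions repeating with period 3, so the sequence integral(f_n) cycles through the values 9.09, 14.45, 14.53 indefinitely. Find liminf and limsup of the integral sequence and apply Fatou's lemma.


The sequence (integral(f_n)) is periodic with period 3, repeating the values 9.09, 14.45, 14.53 indefinitely.
Step 1: For a periodic sequence, every tail (a_m, a_(m+1), ...) contains all 3 period values infinitely often.
Step 2: Hence inf of every tail = min of the period values = min(9.09, 14.45, 14.53) = 9.09.
        liminf_n integral(f_n) = sup over m of (inf of tail from m) = 9.09.
Step 3: Similarly sup of every tail = max of the period values = 14.53.
        limsup_n integral(f_n) = 14.53.
Step 4: Fatou's lemma: integral(liminf_n f_n) <= liminf_n integral(f_n) = 9.09.
        So the integral of the pointwise liminf is at most 9.09.


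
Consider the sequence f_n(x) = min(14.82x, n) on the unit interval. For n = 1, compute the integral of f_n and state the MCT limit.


f(x) = 14.82x on [0,1]; f_n(x) = min(14.82x, n). At n = 1:
Step 1: f(x) reaches 1 at x = 1/14.82 = 0.067476
Step 2: integral(f_1) = integral(14.82x, 0, 0.067476) + integral(1, 0.067476, 1)
       = 14.82*0.067476^2/2 + 1*(1 - 0.067476)
       = 0.033738 + 0.932524
       = 0.966262
Step 3: As n -> infinity, f_n increases to f, so by MCT integral(f_n) -> integral(f) = 14.82/2 = 7.41.
Convergence: integral(f_1) = 0.966262 -> 7.41 as n -> infinity


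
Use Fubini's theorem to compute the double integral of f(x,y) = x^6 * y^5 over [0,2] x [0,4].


By Fubini's theorem, the double integral factors as a product of single integrals:
Step 1: integral_0^2 x^6 dx = [x^7/7] from 0 to 2
     = 2^7/7 = 18.285714
Step 2: integral_0^4 y^5 dy = [y^6/6] from 0 to 4
     = 4^6/6 = 682.666667
Step 3: Double integral = 18.285714 * 682.666667 = 12483.047619


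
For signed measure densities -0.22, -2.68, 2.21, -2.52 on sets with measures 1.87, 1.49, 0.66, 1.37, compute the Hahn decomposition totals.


Step 1: Compute signed measure on each set:
  Set 1: -0.22 * 1.87 = -0.4114
  Set 2: -2.68 * 1.49 = -3.9932
  Set 3: 2.21 * 0.66 = 1.4586
  Set 4: -2.52 * 1.37 = -3.4524
Step 2: Total signed measure = (-0.4114) + (-3.9932) + (1.4586) + (-3.4524)
     = -6.3984
Step 3: Positive part mu+(X) = sum of positive contributions = 1.4586
Step 4: Negative part mu-(X) = |sum of negative contributions| = 7.857


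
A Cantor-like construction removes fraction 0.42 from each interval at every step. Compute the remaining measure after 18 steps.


Step 1: At each step, fraction remaining = 1 - 0.42 = 0.58
Step 2: After 18 steps, measure = (0.58)^18
Result = 5.517011e-05


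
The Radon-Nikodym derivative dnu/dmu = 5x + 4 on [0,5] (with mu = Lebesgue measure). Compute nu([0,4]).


nu(A) = integral_A (dnu/dmu) dmu = integral_0^4 (5x + 4) dx
Step 1: Antiderivative F(x) = (5/2)x^2 + 4x
Step 2: F(4) = (5/2)*4^2 + 4*4 = 40 + 16 = 56
Step 3: F(0) = (5/2)*0^2 + 4*0 = 0.0 + 0 = 0.0
Step 4: nu([0,4]) = F(4) - F(0) = 56 - 0.0 = 56


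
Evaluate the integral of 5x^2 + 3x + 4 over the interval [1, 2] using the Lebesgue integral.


The Lebesgue integral of a Riemann-integrable function agrees with the Riemann integral.
Antiderivative F(x) = (5/3)x^3 + (3/2)x^2 + 4x
F(2) = (5/3)*2^3 + (3/2)*2^2 + 4*2
     = (5/3)*8 + (3/2)*4 + 4*2
     = 13.333333 + 6 + 8
     = 27.333333
F(1) = 7.166667
Integral = F(2) - F(1) = 27.333333 - 7.166667 = 20.166667


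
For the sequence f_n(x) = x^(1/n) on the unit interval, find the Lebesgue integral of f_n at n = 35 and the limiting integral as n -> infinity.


At n = 35: f_35(x) = x^(1/35).
Step 1: integral(x^(1/35), 0, 1) = [x^(1/35+1) / (1/35+1)] from 0 to 1
     = 1 / (1/35 + 1) = 1 / ((35+1)/35) = 35/(35+1)
     = 35/36 = 0.972222
Step 2: As n -> infinity, f_n(x) = x^(1/n) -> 1 for x in (0,1], and f_n is increasing in n.
By MCT, lim_n integral(f_n) = integral(lim_n f_n) = integral(1, 0, 1) = 1.
Step 3: Verify convergence: 35/36 = 0.972222 -> 1


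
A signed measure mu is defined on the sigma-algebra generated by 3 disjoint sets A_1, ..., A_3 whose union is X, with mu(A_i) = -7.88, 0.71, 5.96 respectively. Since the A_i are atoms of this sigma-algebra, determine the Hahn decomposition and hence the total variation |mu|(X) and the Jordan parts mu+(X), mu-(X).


Step 1: Every measurable set is a union of atoms (the cells / points), so a Hahn decomposition is
  obtained by grouping atoms by sign: P = union of atoms with mu > 0, N = union of the remaining atoms.
  Atoms in P (indices): 2, 3;  atoms in N (indices): 1
  Positive values: 0.71, 5.96
  Negative values: -7.88
Step 2: mu+(X) = mu(P) = sum of positive atom values = 6.67
Step 3: mu-(X) = -mu(N) = sum of |negative atom values| = 7.88
Step 4: |mu|(X) = mu+(X) + mu-(X) = 6.67 + 7.88 = 14.55


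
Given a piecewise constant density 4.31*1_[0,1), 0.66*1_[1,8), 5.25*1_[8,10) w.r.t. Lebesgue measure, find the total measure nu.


Integrate each piece of the Radon-Nikodym derivative:
Step 1: integral_0^1 4.31 dx = 4.31*(1-0) = 4.31*1 = 4.31
Step 2: integral_1^8 0.66 dx = 0.66*(8-1) = 0.66*7 = 4.62
Step 3: integral_8^10 5.25 dx = 5.25*(10-8) = 5.25*2 = 10.5
Total: 4.31 + 4.62 + 10.5 = 19.43


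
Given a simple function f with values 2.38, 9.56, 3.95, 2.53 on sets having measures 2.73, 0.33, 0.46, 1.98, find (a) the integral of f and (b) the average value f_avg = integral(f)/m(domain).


Step 1: Integral = sum(value_i * measure_i)
= 2.38*2.73 + 9.56*0.33 + 3.95*0.46 + 2.53*1.98
= 6.4974 + 3.1548 + 1.817 + 5.0094
= 16.4786
Step 2: Total measure of domain = 2.73 + 0.33 + 0.46 + 1.98 = 5.5
Step 3: Average value = 16.4786 / 5.5 = 2.996109


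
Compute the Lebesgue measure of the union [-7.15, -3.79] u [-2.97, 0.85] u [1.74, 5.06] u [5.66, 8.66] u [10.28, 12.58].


For pairwise disjoint intervals, m(union) = sum of lengths.
= (-3.79 - -7.15) + (0.85 - -2.97) + (5.06 - 1.74) + (8.66 - 5.66) + (12.58 - 10.28)
= 3.36 + 3.82 + 3.32 + 3 + 2.3
= 15.8


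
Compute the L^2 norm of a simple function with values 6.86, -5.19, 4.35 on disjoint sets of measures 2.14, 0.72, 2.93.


Step 1: Compute |f_i|^2 for each value:
  |6.86|^2 = 47.0596
  |-5.19|^2 = 26.9361
  |4.35|^2 = 18.9225
Step 2: Multiply by measures and sum:
  47.0596 * 2.14 = 100.707544
  26.9361 * 0.72 = 19.393992
  18.9225 * 2.93 = 55.442925
Sum = 100.707544 + 19.393992 + 55.442925 = 175.544461
Step 3: Take the p-th root:
||f||_2 = (175.544461)^(1/2) = 13.249319


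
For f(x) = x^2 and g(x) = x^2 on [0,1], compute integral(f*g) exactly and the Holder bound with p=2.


Step 1: Exact integral of f*g = integral(x^4, 0, 1) = 1/5
     = 0.2
Step 2: Holder bound with p=2, q=2:
  ||f||_p = (integral x^4 dx)^(1/2) = (1/5)^(1/2) = 0.447214
  ||g||_q = (integral x^4 dx)^(1/2) = (1/5)^(1/2) = 0.447214
Step 3: Holder bound = ||f||_p * ||g||_q = 0.447214 * 0.447214 = 0.2
Verification: 0.2 <= 0.2 (Holder holds)


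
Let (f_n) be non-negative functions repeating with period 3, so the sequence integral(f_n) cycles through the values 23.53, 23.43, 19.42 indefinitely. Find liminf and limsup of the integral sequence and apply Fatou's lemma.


The sequence (integral(f_n)) is periodic with period 3, repeating the values 23.53, 23.43, 19.42 indefinitely.
Step 1: For a periodic sequence, every tail (a_m, a_(m+1), ...) contains all 3 period values infinitely often.
Step 2: Hence inf of every tail = min of the period values = min(23.53, 23.43, 19.42) = 19.42.
        liminf_n integral(f_n) = sup over m of (inf of tail from m) = 19.42.
Step 3: Similarly sup of every tail = max of the period values = 23.53.
        limsup_n integral(f_n) = 23.53.
Step 4: Fatou's lemma: integral(liminf_n f_n) <= liminf_n integral(f_n) = 19.42.
        So the integral of the pointwise liminf is at most 19.42.


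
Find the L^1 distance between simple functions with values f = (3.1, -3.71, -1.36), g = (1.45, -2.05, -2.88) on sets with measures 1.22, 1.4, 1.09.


Step 1: Compute differences f_i - g_i:
  3.1 - 1.45 = 1.65
  -3.71 - -2.05 = -1.66
  -1.36 - -2.88 = 1.52
Step 2: Compute |diff|^1 * measure for each set:
  |1.65|^1 * 1.22 = 1.65 * 1.22 = 2.013
  |-1.66|^1 * 1.4 = 1.66 * 1.4 = 2.324
  |1.52|^1 * 1.09 = 1.52 * 1.09 = 1.6568
Step 3: Sum = 5.9938
Step 4: ||f-g||_1 = (5.9938)^(1/1) = 5.9938


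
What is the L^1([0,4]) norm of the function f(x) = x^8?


Step 1: ||f||_1 = (integral_0^4 |x^8|^1 dx)^(1/1)
     = (integral_0^4 x^8 dx)^(1/1)
Step 2: integral_0^4 x^8 dx = [x^9/(9)] from 0 to 4 = 4^9/9
     = 262144/9 = 29127.111111
Step 3: ||f||_1 = (29127.111111)^(1/1) = 29127.111111


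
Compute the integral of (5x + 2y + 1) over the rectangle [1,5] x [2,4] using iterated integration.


By Fubini, integrate in x first, then y.
Step 1: Fix y, integrate over x in [1,5]:
  integral(5x + 2y + 1, x=1..5)
  = 5*(5^2 - 1^2)/2 + (2y + 1)*(5 - 1)
  = 60 + (2y + 1)*4
  = 60 + 8y + 4
  = 64 + 8y
Step 2: Integrate over y in [2,4]:
  integral(64 + 8y, y=2..4)
  = 64*2 + 8*(4^2 - 2^2)/2
  = 128 + 48
  = 176


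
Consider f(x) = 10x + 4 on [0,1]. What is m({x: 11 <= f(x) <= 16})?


f^(-1)([11, 16]) = {x : 11 <= 10x + 4 <= 16}
Solving: (11 - 4)/10 <= x <= (16 - 4)/10
= [0.7, 1.2]
Intersecting with [0,1]: [0.7, 1]
Measure = 1 - 0.7 = 0.3


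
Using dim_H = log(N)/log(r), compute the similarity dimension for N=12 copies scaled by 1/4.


For a self-similar set with N copies scaled by 1/r:
dim_H = log(N)/log(r) = log(12)/log(4)
= 2.484907/1.386294
= 1.792481


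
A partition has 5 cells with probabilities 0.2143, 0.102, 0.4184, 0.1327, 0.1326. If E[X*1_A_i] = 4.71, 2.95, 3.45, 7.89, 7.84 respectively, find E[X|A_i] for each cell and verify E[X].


For each cell A_i: E[X|A_i] = E[X*1_A_i] / P(A_i)
Step 1: E[X|A_1] = 4.71 / 0.2143 = 21.978535
Step 2: E[X|A_2] = 2.95 / 0.102 = 28.921569
Step 3: E[X|A_3] = 3.45 / 0.4184 = 8.245698
Step 4: E[X|A_4] = 7.89 / 0.1327 = 59.457423
Step 5: E[X|A_5] = 7.84 / 0.1326 = 59.125189
Verification: E[X] = sum E[X*1_A_i] = 4.71 + 2.95 + 3.45 + 7.89 + 7.84 = 26.84


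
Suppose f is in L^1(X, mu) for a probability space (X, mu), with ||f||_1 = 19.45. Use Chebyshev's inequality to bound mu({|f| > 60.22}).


Chebyshev/Markov inequality: mu(|f| > eps) <= (||f||_p / eps)^p
Step 1: ||f||_1 / eps = 19.45 / 60.22 = 0.322982
Step 2: Raise to power p = 1:
  (0.322982)^1 = 0.322982
Step 3: Therefore mu(|f| > 60.22) <= 0.322982


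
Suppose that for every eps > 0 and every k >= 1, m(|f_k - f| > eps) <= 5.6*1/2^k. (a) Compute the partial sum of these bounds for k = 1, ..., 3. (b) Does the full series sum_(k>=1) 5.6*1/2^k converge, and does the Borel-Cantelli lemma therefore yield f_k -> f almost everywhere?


Step 1: List the terms 5.6*1/2^k for k = 1 to 3:
  k=1: 2.8
  k=2: 1.4
  k=3: 0.7
Step 2: Partial sum = 2.8 + 1.4 + 0.7
     = 4.9
Step 3: The full series sum_(k>=1) 5.6*1/2^k converges (geometric series with ratio 1/2 < 1; a constant multiple of a convergent series converges).
Step 4: Fix eps > 0. Since sum_k m(|f_k - f| > eps) < infinity, the Borel-Cantelli lemma gives
        m(limsup_k {|f_k - f| > eps}) = 0, i.e. for a.e. x, |f_k(x) - f(x)| <= eps for all large k.
        Applying this with eps = 1/j for j = 1, 2, ... and intersecting the countably many full-measure sets,
        for a.e. x we get limsup_k |f_k(x) - f(x)| <= 1/j for every j, hence f_k -> f almost everywhere.
Conclusion: series converges; Borel-Cantelli yields f_k -> f a.e.


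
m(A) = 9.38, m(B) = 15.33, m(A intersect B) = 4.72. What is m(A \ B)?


m(A \ B) = m(A) - m(A n B)
= 9.38 - 4.72
= 4.66


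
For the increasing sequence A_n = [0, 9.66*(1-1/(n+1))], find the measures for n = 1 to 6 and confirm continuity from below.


By continuity of measure from below: if A_n increases to A, then m(A_n) -> m(A).
Here A = [0, 9.66], so m(A) = 9.66
Step 1: a_1 = 9.66*(1 - 1/2) = 4.83, m(A_1) = 4.83
Step 2: a_2 = 9.66*(1 - 1/3) = 6.44, m(A_2) = 6.44
Step 3: a_3 = 9.66*(1 - 1/4) = 7.245, m(A_3) = 7.245
Step 4: a_4 = 9.66*(1 - 1/5) = 7.728, m(A_4) = 7.728
Step 5: a_5 = 9.66*(1 - 1/6) = 8.05, m(A_5) = 8.05
Step 6: a_6 = 9.66*(1 - 1/7) = 8.28, m(A_6) = 8.28
Limit: m(A_n) -> m([0,9.66]) = 9.66


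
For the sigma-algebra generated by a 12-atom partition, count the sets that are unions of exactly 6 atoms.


Each element of F is a union of some subset of the 12 atoms.
Elements that are unions of exactly 6 atoms correspond to 6-element subsets of the 12 atoms.
Count = C(12, 6) = 12! / (6! * 6!) = 924.


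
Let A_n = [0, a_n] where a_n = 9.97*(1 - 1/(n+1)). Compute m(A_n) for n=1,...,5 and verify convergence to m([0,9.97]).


By continuity of measure from below: if A_n increases to A, then m(A_n) -> m(A).
Here A = [0, 9.97], so m(A) = 9.97
Step 1: a_1 = 9.97*(1 - 1/2) = 4.985, m(A_1) = 4.985
Step 2: a_2 = 9.97*(1 - 1/3) = 6.6467, m(A_2) = 6.6467
Step 3: a_3 = 9.97*(1 - 1/4) = 7.4775, m(A_3) = 7.4775
Step 4: a_4 = 9.97*(1 - 1/5) = 7.976, m(A_4) = 7.976
Step 5: a_5 = 9.97*(1 - 1/6) = 8.3083, m(A_5) = 8.3083
Limit: m(A_n) -> m([0,9.97]) = 9.97


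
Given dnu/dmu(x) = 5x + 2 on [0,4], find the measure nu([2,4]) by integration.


nu(A) = integral_A (dnu/dmu) dmu = integral_2^4 (5x + 2) dx
Step 1: Antiderivative F(x) = (5/2)x^2 + 2x
Step 2: F(4) = (5/2)*4^2 + 2*4 = 40 + 8 = 48
Step 3: F(2) = (5/2)*2^2 + 2*2 = 10 + 4 = 14
Step 4: nu([2,4]) = F(4) - F(2) = 48 - 14 = 34


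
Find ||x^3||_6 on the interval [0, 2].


Step 1: ||f||_6 = (integral_0^2 |x^3|^6 dx)^(1/6)
     = (integral_0^2 x^18 dx)^(1/6)
Step 2: integral_0^2 x^18 dx = [x^19/(19)] from 0 to 2 = 2^19/19
     = 524288/19 = 27594.105263
Step 3: ||f||_6 = (27594.105263)^(1/6) = 5.497131


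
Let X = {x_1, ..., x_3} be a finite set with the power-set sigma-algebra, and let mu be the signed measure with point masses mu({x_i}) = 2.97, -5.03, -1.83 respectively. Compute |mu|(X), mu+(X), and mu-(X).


Step 1: Every measurable set is a union of atoms (the cells / points), so a Hahn decomposition is
  obtained by grouping atoms by sign: P = union of atoms with mu > 0, N = union of the remaining atoms.
  Atoms in P (indices): 1;  atoms in N (indices): 2, 3
  Positive values: 2.97
  Negative values: -5.03, -1.83
Step 2: mu+(X) = mu(P) = sum of positive atom values = 2.97
Step 3: mu-(X) = -mu(N) = sum of |negative atom values| = 6.86
Step 4: |mu|(X) = mu+(X) + mu-(X) = 2.97 + 6.86 = 9.83


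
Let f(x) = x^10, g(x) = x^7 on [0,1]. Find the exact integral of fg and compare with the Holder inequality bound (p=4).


Step 1: Exact integral of f*g = integral(x^17, 0, 1) = 1/18
     = 0.055556
Step 2: Holder bound with p=4, q=1.333333:
  ||f||_p = (integral x^40 dx)^(1/4) = (1/41)^(1/4) = 0.395188
  ||g||_q = (integral x^9.333333 dx)^(1/1.333333) = (1/10.333333)^(1/1.333333) = 0.173508
Step 3: Holder bound = ||f||_p * ||g||_q = 0.395188 * 0.173508 = 0.068568
Verification: 0.055556 <= 0.068568 (Holder holds)


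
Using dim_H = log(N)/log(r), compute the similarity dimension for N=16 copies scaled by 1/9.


For a self-similar set with N copies scaled by 1/r:
dim_H = log(N)/log(r) = log(16)/log(9)
= 2.772589/2.197225
= 1.26186


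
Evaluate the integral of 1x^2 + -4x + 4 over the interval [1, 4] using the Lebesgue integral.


The Lebesgue integral of a Riemann-integrable function agrees with the Riemann integral.
Antiderivative F(x) = (1/3)x^3 + (-4/2)x^2 + 4x
F(4) = (1/3)*4^3 + (-4/2)*4^2 + 4*4
     = (1/3)*64 + (-4/2)*16 + 4*4
     = 21.333333 + -32 + 16
     = 5.333333
F(1) = 2.333333
Integral = F(4) - F(1) = 5.333333 - 2.333333 = 3


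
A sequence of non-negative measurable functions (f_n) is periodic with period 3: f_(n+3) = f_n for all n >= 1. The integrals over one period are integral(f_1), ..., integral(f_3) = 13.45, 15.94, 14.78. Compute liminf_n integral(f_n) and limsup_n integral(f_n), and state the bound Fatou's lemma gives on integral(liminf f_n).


The sequence (integral(f_n)) is periodic with period 3, repeating the values 13.45, 15.94, 14.78 indefinitely.
Step 1: For a periodic sequence, every tail (a_m, a_(m+1), ...) contains all 3 period values infinitely often.
Step 2: Hence inf of every tail = min of the period values = min(13.45, 15.94, 14.78) = 13.45.
        liminf_n integral(f_n) = sup over m of (inf of tail from m) = 13.45.
Step 3: Similarly sup of every tail = max of the period values = 15.94.
        limsup_n integral(f_n) = 15.94.
Step 4: Fatou's lemma: integral(liminf_n f_n) <= liminf_n integral(f_n) = 13.45.
        So the integral of the pointwise liminf is at most 13.45.


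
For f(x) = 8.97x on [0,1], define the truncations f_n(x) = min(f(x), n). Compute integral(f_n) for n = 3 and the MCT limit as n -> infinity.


f(x) = 8.97x on [0,1]; f_n(x) = min(8.97x, n). At n = 3:
Step 1: f(x) reaches 3 at x = 3/8.97 = 0.334448
Step 2: integral(f_3) = integral(8.97x, 0, 0.334448) + integral(3, 0.334448, 1)
       = 8.97*0.334448^2/2 + 3*(1 - 0.334448)
       = 0.501672 + 1.996656
       = 2.498328
Step 3: As n -> infinity, f_n increases to f, so by MCT integral(f_n) -> integral(f) = 8.97/2 = 4.485.
Convergence: integral(f_3) = 2.498328 -> 4.485 as n -> infinity


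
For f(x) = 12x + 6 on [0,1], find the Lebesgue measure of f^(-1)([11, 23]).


f^(-1)([11, 23]) = {x : 11 <= 12x + 6 <= 23}
Solving: (11 - 6)/12 <= x <= (23 - 6)/12
= [0.416667, 1.416667]
Intersecting with [0,1]: [0.416667, 1]
Measure = 1 - 0.416667 = 0.583333


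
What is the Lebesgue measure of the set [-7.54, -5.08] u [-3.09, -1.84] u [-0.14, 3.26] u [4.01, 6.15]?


For pairwise disjoint intervals, m(union) = sum of lengths.
= (-5.08 - -7.54) + (-1.84 - -3.09) + (3.26 - -0.14) + (6.15 - 4.01)
= 2.46 + 1.25 + 3.4 + 2.14
= 9.25


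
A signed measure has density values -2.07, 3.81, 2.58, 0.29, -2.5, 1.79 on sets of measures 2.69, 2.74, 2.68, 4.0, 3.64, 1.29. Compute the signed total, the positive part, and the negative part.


Step 1: Compute signed measure on each set:
  Set 1: -2.07 * 2.69 = -5.5683
  Set 2: 3.81 * 2.74 = 10.4394
  Set 3: 2.58 * 2.68 = 6.9144
  Set 4: 0.29 * 4.0 = 1.16
  Set 5: -2.5 * 3.64 = -9.1
  Set 6: 1.79 * 1.29 = 2.3091
Step 2: Total signed measure = (-5.5683) + (10.4394) + (6.9144) + (1.16) + (-9.1) + (2.3091)
     = 6.1546
Step 3: Positive part mu+(X) = sum of positive contributions = 20.8229
Step 4: Negative part mu-(X) = |sum of negative contributions| = 14.6683


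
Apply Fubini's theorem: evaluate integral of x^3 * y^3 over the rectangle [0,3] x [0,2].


By Fubini's theorem, the double integral factors as a product of single integrals:
Step 1: integral_0^3 x^3 dx = [x^4/4] from 0 to 3
     = 3^4/4 = 20.25
Step 2: integral_0^2 y^3 dy = [y^4/4] from 0 to 2
     = 2^4/4 = 4
Step 3: Double integral = 20.25 * 4 = 81


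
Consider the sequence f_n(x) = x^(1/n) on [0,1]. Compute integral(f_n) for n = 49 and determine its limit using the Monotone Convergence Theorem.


At n = 49: f_49(x) = x^(1/49).
Step 1: integral(x^(1/49), 0, 1) = [x^(1/49+1) / (1/49+1)] from 0 to 1
     = 1 / (1/49 + 1) = 1 / ((49+1)/49) = 49/(49+1)
     = 49/50 = 0.98
Step 2: As n -> infinity, f_n(x) = x^(1/n) -> 1 for x in (0,1], and f_n is increasing in n.
By MCT, lim_n integral(f_n) = integral(lim_n f_n) = integral(1, 0, 1) = 1.
Step 3: Verify convergence: 49/50 = 0.98 -> 1


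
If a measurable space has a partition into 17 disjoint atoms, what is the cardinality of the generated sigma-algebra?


Each element of the sigma-algebra is a union of some subset of the 17 atoms.
The number of such subsets is 2^17 = 131072.


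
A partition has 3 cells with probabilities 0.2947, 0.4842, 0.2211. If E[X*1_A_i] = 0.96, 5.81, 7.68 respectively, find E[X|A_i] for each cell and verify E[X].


For each cell A_i: E[X|A_i] = E[X*1_A_i] / P(A_i)
Step 1: E[X|A_1] = 0.96 / 0.2947 = 3.25755
Step 2: E[X|A_2] = 5.81 / 0.4842 = 11.999174
Step 3: E[X|A_3] = 7.68 / 0.2211 = 34.735414
Verification: E[X] = sum E[X*1_A_i] = 0.96 + 5.81 + 7.68 = 14.45


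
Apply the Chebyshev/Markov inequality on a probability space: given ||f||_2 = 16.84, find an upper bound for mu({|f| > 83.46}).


Chebyshev/Markov inequality: mu(|f| > eps) <= (||f||_p / eps)^p
Step 1: ||f||_2 / eps = 16.84 / 83.46 = 0.201773
Step 2: Raise to power p = 2:
  (0.201773)^2 = 0.040712
Step 3: Therefore mu(|f| > 83.46) <= 0.040712


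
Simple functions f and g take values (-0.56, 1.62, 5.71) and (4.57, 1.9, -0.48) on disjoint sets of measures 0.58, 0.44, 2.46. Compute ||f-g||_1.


Step 1: Compute differences f_i - g_i:
  -0.56 - 4.57 = -5.13
  1.62 - 1.9 = -0.28
  5.71 - -0.48 = 6.19
Step 2: Compute |diff|^1 * measure for each set:
  |-5.13|^1 * 0.58 = 5.13 * 0.58 = 2.9754
  |-0.28|^1 * 0.44 = 0.28 * 0.44 = 0.1232
  |6.19|^1 * 2.46 = 6.19 * 2.46 = 15.2274
Step 3: Sum = 18.326
Step 4: ||f-g||_1 = (18.326)^(1/1) = 18.326


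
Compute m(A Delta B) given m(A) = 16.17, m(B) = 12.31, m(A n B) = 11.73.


m(A Delta B) = m(A) + m(B) - 2*m(A n B)
= 16.17 + 12.31 - 2*11.73
= 16.17 + 12.31 - 23.46
= 5.02


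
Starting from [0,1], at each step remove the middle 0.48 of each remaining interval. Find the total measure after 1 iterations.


Step 1: At each step, fraction remaining = 1 - 0.48 = 0.52
Step 2: After 1 steps, measure = (0.52)^1
Step 3: Computing the power step by step:
  After step 1: 0.52
Result = 0.52


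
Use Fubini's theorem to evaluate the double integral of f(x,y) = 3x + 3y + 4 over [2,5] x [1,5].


By Fubini, integrate in x first, then y.
Step 1: Fix y, integrate over x in [2,5]:
  integral(3x + 3y + 4, x=2..5)
  = 3*(5^2 - 2^2)/2 + (3y + 4)*(5 - 2)
  = 31.5 + (3y + 4)*3
  = 31.5 + 9y + 12
  = 43.5 + 9y
Step 2: Integrate over y in [1,5]:
  integral(43.5 + 9y, y=1..5)
  = 43.5*4 + 9*(5^2 - 1^2)/2
  = 174 + 108
  = 282


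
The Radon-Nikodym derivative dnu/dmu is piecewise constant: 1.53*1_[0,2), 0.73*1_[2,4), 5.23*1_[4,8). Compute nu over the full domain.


Integrate each piece of the Radon-Nikodym derivative:
Step 1: integral_0^2 1.53 dx = 1.53*(2-0) = 1.53*2 = 3.06
Step 2: integral_2^4 0.73 dx = 0.73*(4-2) = 0.73*2 = 1.46
Step 3: integral_4^8 5.23 dx = 5.23*(8-4) = 5.23*4 = 20.92
Total: 3.06 + 1.46 + 20.92 = 25.44


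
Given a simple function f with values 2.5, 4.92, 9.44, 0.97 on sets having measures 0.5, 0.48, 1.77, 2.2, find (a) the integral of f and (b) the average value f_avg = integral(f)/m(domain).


Step 1: Integral = sum(value_i * measure_i)
= 2.5*0.5 + 4.92*0.48 + 9.44*1.77 + 0.97*2.2
= 1.25 + 2.3616 + 16.7088 + 2.134
= 22.4544
Step 2: Total measure of domain = 0.5 + 0.48 + 1.77 + 2.2 = 4.95
Step 3: Average value = 22.4544 / 4.95 = 4.536242


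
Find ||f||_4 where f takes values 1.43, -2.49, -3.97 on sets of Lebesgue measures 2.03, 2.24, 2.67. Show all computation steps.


Step 1: Compute |f_i|^4 for each value:
  |1.43|^4 = 4.181616
  |-2.49|^4 = 38.44124
  |-3.97|^4 = 248.405969
Step 2: Multiply by measures and sum:
  4.181616 * 2.03 = 8.488681
  38.44124 * 2.24 = 86.108378
  248.405969 * 2.67 = 663.243937
Sum = 8.488681 + 86.108378 + 663.243937 = 757.840995
Step 3: Take the p-th root:
||f||_4 = (757.840995)^(1/4) = 5.2468


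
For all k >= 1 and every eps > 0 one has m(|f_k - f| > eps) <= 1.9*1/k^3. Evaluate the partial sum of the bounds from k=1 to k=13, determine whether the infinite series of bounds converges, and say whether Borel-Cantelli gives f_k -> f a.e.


Step 1: List the terms 1.9*1/k^3 for k = 1 to 13:
  k=1: 1.9
  k=2: 0.2375
  k=3: 0.07037
  k=4: 0.029687
  k=5: 0.0152
  k=6: 0.008796
  k=7: 0.005539
  k=8: 0.003711
  k=9: 0.002606
  k=10: 0.0019
  k=11: 0.001427
  k=12: 0.0011
  k=13: 8.648157e-04
Step 2: Partial sum = 1.9 + 0.2375 + 0.07037 + 0.029687 + 0.0152 + 0.008796 + 0.005539 + 0.003711 + 0.002606 + 0.0019 + 0.001427 + 0.0011 + 8.648157e-04
     = 2.278703
Step 3: The full series sum_(k>=1) 1.9*1/k^3 converges (p-series with p = 3 > 1; a constant multiple of a convergent series converges).
Step 4: Fix eps > 0. Since sum_k m(|f_k - f| > eps) < infinity, the Borel-Cantelli lemma gives
        m(limsup_k {|f_k - f| > eps}) = 0, i.e. for a.e. x, |f_k(x) - f(x)| <= eps for all large k.
        Applying this with eps = 1/j for j = 1, 2, ... and intersecting the countably many full-measure sets,
        for a.e. x we get limsup_k |f_k(x) - f(x)| <= 1/j for every j, hence f_k -> f almost everywhere.
Conclusion: series converges; Borel-Cantelli yields f_k -> f a.e.


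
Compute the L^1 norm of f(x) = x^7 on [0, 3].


Step 1: ||f||_1 = (integral_0^3 |x^7|^1 dx)^(1/1)
     = (integral_0^3 x^7 dx)^(1/1)
Step 2: integral_0^3 x^7 dx = [x^8/(8)] from 0 to 3 = 3^8/8
     = 6561/8 = 820.125
Step 3: ||f||_1 = (820.125)^(1/1) = 820.125


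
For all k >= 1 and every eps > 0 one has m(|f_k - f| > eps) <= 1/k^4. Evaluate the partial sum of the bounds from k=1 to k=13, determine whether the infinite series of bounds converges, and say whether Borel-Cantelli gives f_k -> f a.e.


Step 1: List the terms 1/k^4 for k = 1 to 13:
  k=1: 1
  k=2: 0.0625
  k=3: 0.012346
  k=4: 0.003906
  k=5: 0.0016
  k=6: 7.716049e-04
  k=7: 4.164931e-04
  k=8: 2.441406e-04
  k=9: 1.524158e-04
  k=10: 1.000000e-04
  k=11: 6.830135e-05
  k=12: 4.822531e-05
  k=13: 3.501278e-05
Step 2: Partial sum = 1 + 0.0625 + 0.012346 + 0.003906 + 0.0016 + 7.716049e-04 + 4.164931e-04 + 2.441406e-04 + 1.524158e-04 + 1.000000e-04 + 6.830135e-05 + 4.822531e-05 + 3.501278e-05
     = 1.082188
Step 3: The full series sum_(k>=1) 1/k^4 converges (p-series with p = 4 > 1; a constant multiple of a convergent series converges).
Step 4: Fix eps > 0. Since sum_k m(|f_k - f| > eps) < infinity, the Borel-Cantelli lemma gives
        m(limsup_k {|f_k - f| > eps}) = 0, i.e. for a.e. x, |f_k(x) - f(x)| <= eps for all large k.
        Applying this with eps = 1/j for j = 1, 2, ... and intersecting the countably many full-measure sets,
        for a.e. x we get limsup_k |f_k(x) - f(x)| <= 1/j for every j, hence f_k -> f almost everywhere.
Conclusion: series converges; Borel-Cantelli yields f_k -> f a.e.


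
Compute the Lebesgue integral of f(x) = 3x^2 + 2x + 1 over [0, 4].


The Lebesgue integral of a Riemann-integrable function agrees with the Riemann integral.
Antiderivative F(x) = (3/3)x^3 + (2/2)x^2 + 1x
F(4) = (3/3)*4^3 + (2/2)*4^2 + 1*4
     = (3/3)*64 + (2/2)*16 + 1*4
     = 64 + 16 + 4
     = 84
F(0) = 0.0
Integral = F(4) - F(0) = 84 - 0.0 = 84


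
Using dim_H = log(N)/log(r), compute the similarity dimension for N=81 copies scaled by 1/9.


For a self-similar set with N copies scaled by 1/r:
dim_H = log(N)/log(r) = log(81)/log(9)
= 4.394449/2.197225
= 2


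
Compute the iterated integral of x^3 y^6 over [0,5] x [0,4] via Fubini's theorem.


By Fubini's theorem, the double integral factors as a product of single integrals:
Step 1: integral_0^5 x^3 dx = [x^4/4] from 0 to 5
     = 5^4/4 = 156.25
Step 2: integral_0^4 y^6 dy = [y^7/7] from 0 to 4
     = 4^7/7 = 2340.571429
Step 3: Double integral = 156.25 * 2340.571429 = 365714.285714


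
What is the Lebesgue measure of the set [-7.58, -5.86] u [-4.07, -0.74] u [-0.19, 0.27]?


For pairwise disjoint intervals, m(union) = sum of lengths.
= (-5.86 - -7.58) + (-0.74 - -4.07) + (0.27 - -0.19)
= 1.72 + 3.33 + 0.46
= 5.51


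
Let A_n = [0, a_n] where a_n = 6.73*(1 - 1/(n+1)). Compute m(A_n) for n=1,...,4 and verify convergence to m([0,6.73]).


By continuity of measure from below: if A_n increases to A, then m(A_n) -> m(A).
Here A = [0, 6.73], so m(A) = 6.73
Step 1: a_1 = 6.73*(1 - 1/2) = 3.365, m(A_1) = 3.365
Step 2: a_2 = 6.73*(1 - 1/3) = 4.4867, m(A_2) = 4.4867
Step 3: a_3 = 6.73*(1 - 1/4) = 5.0475, m(A_3) = 5.0475
Step 4: a_4 = 6.73*(1 - 1/5) = 5.384, m(A_4) = 5.384
Limit: m(A_n) -> m([0,6.73]) = 6.73


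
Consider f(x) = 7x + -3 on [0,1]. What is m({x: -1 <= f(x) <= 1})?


f^(-1)([-1, 1]) = {x : -1 <= 7x + -3 <= 1}
Solving: (-1 - -3)/7 <= x <= (1 - -3)/7
= [0.285714, 0.571429]
Intersecting with [0,1]: [0.285714, 0.571429]
Measure = 0.571429 - 0.285714 = 0.285714


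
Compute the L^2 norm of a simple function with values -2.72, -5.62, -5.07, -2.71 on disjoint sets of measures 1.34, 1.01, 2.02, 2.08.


Step 1: Compute |f_i|^2 for each value:
  |-2.72|^2 = 7.3984
  |-5.62|^2 = 31.5844
  |-5.07|^2 = 25.7049
  |-2.71|^2 = 7.3441
Step 2: Multiply by measures and sum:
  7.3984 * 1.34 = 9.913856
  31.5844 * 1.01 = 31.900244
  25.7049 * 2.02 = 51.923898
  7.3441 * 2.08 = 15.275728
Sum = 9.913856 + 31.900244 + 51.923898 + 15.275728 = 109.013726
Step 3: Take the p-th root:
||f||_2 = (109.013726)^(1/2) = 10.440964


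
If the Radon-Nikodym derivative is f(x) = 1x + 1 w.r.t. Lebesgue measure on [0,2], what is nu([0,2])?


nu(A) = integral_A (dnu/dmu) dmu = integral_0^2 (1x + 1) dx
Step 1: Antiderivative F(x) = (1/2)x^2 + 1x
Step 2: F(2) = (1/2)*2^2 + 1*2 = 2 + 2 = 4
Step 3: F(0) = (1/2)*0^2 + 1*0 = 0.0 + 0 = 0.0
Step 4: nu([0,2]) = F(2) - F(0) = 4 - 0.0 = 4


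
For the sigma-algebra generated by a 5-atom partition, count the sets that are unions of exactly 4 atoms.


Each element of F is a union of some subset of the 5 atoms.
Elements that are unions of exactly 4 atoms correspond to 4-element subsets of the 5 atoms.
Count = C(5, 4) = 5! / (4! * 1!) = 5.


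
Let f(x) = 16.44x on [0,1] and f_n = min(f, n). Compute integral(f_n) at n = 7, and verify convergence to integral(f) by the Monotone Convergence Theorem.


f(x) = 16.44x on [0,1]; f_n(x) = min(16.44x, n). At n = 7:
Step 1: f(x) reaches 7 at x = 7/16.44 = 0.425791
Step 2: integral(f_7) = integral(16.44x, 0, 0.425791) + integral(7, 0.425791, 1)
       = 16.44*0.425791^2/2 + 7*(1 - 0.425791)
       = 1.490268 + 4.019465
       = 5.509732
Step 3: As n -> infinity, f_n increases to f, so by MCT integral(f_n) -> integral(f) = 16.44/2 = 8.22.
Convergence: integral(f_7) = 5.509732 -> 8.22 as n -> infinity


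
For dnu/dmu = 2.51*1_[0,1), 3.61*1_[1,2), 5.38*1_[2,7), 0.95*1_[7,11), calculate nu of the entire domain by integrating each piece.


Integrate each piece of the Radon-Nikodym derivative:
Step 1: integral_0^1 2.51 dx = 2.51*(1-0) = 2.51*1 = 2.51
Step 2: integral_1^2 3.61 dx = 3.61*(2-1) = 3.61*1 = 3.61
Step 3: integral_2^7 5.38 dx = 5.38*(7-2) = 5.38*5 = 26.9
Step 4: integral_7^11 0.95 dx = 0.95*(11-7) = 0.95*4 = 3.8
Total: 2.51 + 3.61 + 26.9 + 3.8 = 36.82


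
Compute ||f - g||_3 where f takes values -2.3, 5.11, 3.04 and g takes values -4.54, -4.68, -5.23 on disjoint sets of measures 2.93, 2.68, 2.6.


Step 1: Compute differences f_i - g_i:
  -2.3 - -4.54 = 2.24
  5.11 - -4.68 = 9.79
  3.04 - -5.23 = 8.27
Step 2: Compute |diff|^3 * measure for each set:
  |2.24|^3 * 2.93 = 11.239424 * 2.93 = 32.931512
  |9.79|^3 * 2.68 = 938.313739 * 2.68 = 2514.680821
  |8.27|^3 * 2.6 = 565.609283 * 2.6 = 1470.584136
Step 3: Sum = 4018.196469
Step 4: ||f-g||_3 = (4018.196469)^(1/3) = 15.898045


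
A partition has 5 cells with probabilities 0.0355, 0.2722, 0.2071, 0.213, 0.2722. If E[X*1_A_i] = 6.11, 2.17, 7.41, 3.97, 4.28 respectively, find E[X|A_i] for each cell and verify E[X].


For each cell A_i: E[X|A_i] = E[X*1_A_i] / P(A_i)
Step 1: E[X|A_1] = 6.11 / 0.0355 = 172.112676
Step 2: E[X|A_2] = 2.17 / 0.2722 = 7.972079
Step 3: E[X|A_3] = 7.41 / 0.2071 = 35.779817
Step 4: E[X|A_4] = 3.97 / 0.213 = 18.638498
Step 5: E[X|A_5] = 4.28 / 0.2722 = 15.723733
Verification: E[X] = sum E[X*1_A_i] = 6.11 + 2.17 + 7.41 + 3.97 + 4.28 = 23.94
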